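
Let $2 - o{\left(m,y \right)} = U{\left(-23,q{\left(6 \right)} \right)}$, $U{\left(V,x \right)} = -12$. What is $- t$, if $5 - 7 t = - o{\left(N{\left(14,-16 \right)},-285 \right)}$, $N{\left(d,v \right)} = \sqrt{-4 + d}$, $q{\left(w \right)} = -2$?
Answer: $- \frac{19}{7} \approx -2.7143$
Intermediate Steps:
$o{\left(m,y \right)} = 14$ ($o{\left(m,y \right)} = 2 - -12 = 2 + 12 = 14$)
$t = \frac{19}{7}$ ($t = \frac{5}{7} - \frac{\left(-1\right) 14}{7} = \frac{5}{7} - -2 = \frac{5}{7} + 2 = \frac{19}{7} \approx 2.7143$)
$- t = \left(-1\right) \frac{19}{7} = - \frac{19}{7}$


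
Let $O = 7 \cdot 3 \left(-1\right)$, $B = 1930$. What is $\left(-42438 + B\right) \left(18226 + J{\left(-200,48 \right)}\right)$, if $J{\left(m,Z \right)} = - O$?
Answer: $-739149476$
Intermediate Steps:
$O = -21$ ($O = 21 \left(-1\right) = -21$)
$J{\left(m,Z \right)} = 21$ ($J{\left(m,Z \right)} = \left(-1\right) \left(-21\right) = 21$)
$\left(-42438 + B\right) \left(18226 + J{\left(-200,48 \right)}\right) = \left(-42438 + 1930\right) \left(18226 + 21\right) = \left(-40508\right) 18247 = -739149476$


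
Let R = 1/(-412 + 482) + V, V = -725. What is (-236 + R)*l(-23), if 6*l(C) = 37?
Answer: -829651/140 ≈ -5926.1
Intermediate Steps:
l(C) = 37/6 (l(C) = (⅙)*37 = 37/6)
R = -50749/70 (R = 1/(-412 + 482) - 725 = 1/70 - 725 = -50749/70 ≈ -724.99)
(-236 + R)*l(-23) = (-236 - 50749/70)*(37/6) = -67269/70*37/6 = -829651/140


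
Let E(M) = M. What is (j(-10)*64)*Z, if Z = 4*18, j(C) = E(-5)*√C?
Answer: -23040*I*√10 ≈ -72859.0*I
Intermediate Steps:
j(C) = -5*√C
Z = 72
(j(-10)*64)*Z = (-5*I*√10*64)*72 = -320*I*√10*72 = -23040*I*√10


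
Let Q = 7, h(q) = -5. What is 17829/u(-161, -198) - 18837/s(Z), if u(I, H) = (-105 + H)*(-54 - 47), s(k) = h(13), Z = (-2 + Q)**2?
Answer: 192185952/51005 ≈ 3768.0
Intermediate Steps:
Z = 25 (Z = (-2 + 7)**2 = 5**2 = 25)
s(k) = -5
u(I, H) = 10605 - 101*H (u(I, H) = (-105 + H)*(-101) = 10605 - 101*H)
17829/u(-161, -198) - 18837/s(Z) = 17829/(10605 - 101*(-198)) - 18837/(-5) = 17829/(10605 + 19998) - 18837*(-1/5) = 17829/30603 + 18837/5 = 17829*(1/30603) + 18837/5 = 5943/10201 + 18837/5 = 192185952/51005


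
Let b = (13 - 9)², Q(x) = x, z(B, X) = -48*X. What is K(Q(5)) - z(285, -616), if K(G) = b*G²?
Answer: -29168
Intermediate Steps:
b = 16 (b = 4² = 16)
K(G) = 16*G²
K(Q(5)) - z(285, -616) = 16*5² - (-48)*(-616) = 16*25 - 1*29568 = 400 - 29568 = -29168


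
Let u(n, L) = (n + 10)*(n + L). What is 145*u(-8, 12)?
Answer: 1160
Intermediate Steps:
u(n, L) = (10 + n)*(L + n)
145*u(-8, 12) = 145*((-8)² + 10*12 + 10*(-8) + 12*(-8)) = 145*(64 + 120 - 80 - 96) = 145*8 = 1160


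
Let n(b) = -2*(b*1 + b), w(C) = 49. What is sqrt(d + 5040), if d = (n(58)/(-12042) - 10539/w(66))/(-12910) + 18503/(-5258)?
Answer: sqrt(11451255810883104864079443)/47682853911 ≈ 70.968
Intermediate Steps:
n(b) = -4*b (n(b) = -2*(b + b) = -4*b)
d = -3507052975367/1001339932131 (d = (-4*58/(-12042) - 10539/49)/(-12910) + 18503/(-5258) = (-232*(-1/12042) - 10539*1/49)*(-1/12910) + 18503*(-1/5258) = (116/6021 - 10539/49)*(-1/12910) - 18503/5258 = -63449635/295029*(-1/12910) - 18503/5258 = 12689927/761764878 - 18503/5258 = -3507052975367/1001339932131 ≈ -3.5024)
sqrt(d + 5040) = sqrt(-3507052975367/1001339932131 + 5040) = sqrt(5043246204964873/1001339932131) = sqrt(11451255810883104864079443)/47682853911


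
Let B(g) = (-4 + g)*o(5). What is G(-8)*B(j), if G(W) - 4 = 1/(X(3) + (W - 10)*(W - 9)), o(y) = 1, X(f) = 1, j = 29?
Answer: 30725/307 ≈ 100.08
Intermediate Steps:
G(W) = 4 + 1/(1 + (-10 + W)*(-9 + W)) (G(W) = 4 + 1/(1 + (W - 10)*(W - 9)) = 4 + 1/(1 + (-10 + W)*(-9 + W)))
B(g) = -4 + g (B(g) = (-4 + g)*1 = -4 + g)
G(-8)*B(j) = ((365 - 76*(-8) + 4*(-8)**2)/(91 + (-8)**2 - 19*(-8)))*(-4 + 29) = ((365 + 608 + 4*64)/(91 + 64 + 152))*25 = ((365 + 608 + 256)/307)*25 = ((1/307)*1229)*25 = (1229/307)*25 = 30725/307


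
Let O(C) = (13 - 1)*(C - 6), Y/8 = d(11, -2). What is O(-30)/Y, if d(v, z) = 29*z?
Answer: 27/29 ≈ 0.93103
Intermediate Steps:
Y = -464 (Y = 8*(29*(-2)) = 8*(-58) = -464)
O(C) = -72 + 12*C (O(C) = 12*(-6 + C) = -72 + 12*C)
O(-30)/Y = (-72 + 12*(-30))/(-464) = (-72 - 360)*(-1/464) = -432*(-1/464) = 27/29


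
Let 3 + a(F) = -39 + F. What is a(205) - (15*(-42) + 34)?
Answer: 759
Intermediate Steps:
a(F) = -42 + F (a(F) = -3 + (-39 + F) = -42 + F)
a(205) - (15*(-42) + 34) = (-42 + 205) - (15*(-42) + 34) = 163 - (-630 + 34) = 163 - 1*(-596) = 163 + 596 = 759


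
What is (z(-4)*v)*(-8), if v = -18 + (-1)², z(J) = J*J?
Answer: 2176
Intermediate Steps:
z(J) = J²
v = -17 (v = -18 + 1 = -17)
(z(-4)*v)*(-8) = ((-4)²*(-17))*(-8) = (16*(-17))*(-8) = -272*(-8) = 2176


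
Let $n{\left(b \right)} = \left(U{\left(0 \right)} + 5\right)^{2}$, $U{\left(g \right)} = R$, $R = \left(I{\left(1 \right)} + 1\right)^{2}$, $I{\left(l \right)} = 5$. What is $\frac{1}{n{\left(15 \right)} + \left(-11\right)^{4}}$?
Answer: $\frac{1}{16322} \approx 6.1267 \cdot 10^{-5}$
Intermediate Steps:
$R = 36$ ($R = \left(5 + 1\right)^{2} = 6^{2} = 36$)
$U{\left(g \right)} = 36$
$n{\left(b \right)} = 1681$ ($n{\left(b \right)} = \left(36 + 5\right)^{2} = 41^{2} = 1681$)
$\frac{1}{n{\left(15 \right)} + \left(-11\right)^{4}} = \frac{1}{1681 + \left(-11\right)^{4}} = \frac{1}{1681 + 14641} = \frac{1}{16322}$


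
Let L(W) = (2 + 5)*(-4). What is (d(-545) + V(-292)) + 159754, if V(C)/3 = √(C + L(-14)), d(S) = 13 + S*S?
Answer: 456792 + 24*I*√5 ≈ 4.5679e+5 + 53.666*I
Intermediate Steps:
d(S) = 13 + S²
L(W) = -28 (L(W) = 7*(-4) = -28)
V(C) = 3*√(-28 + C) (V(C) = 3*√(C - 28) = 3*√(-28 + C))
(d(-545) + V(-292)) + 159754 = ((13 + (-545)²) + 3*√(-28 - 292)) + 159754 = ((13 + 297025) + 3*√(-320)) + 159754 = (297038 + 3*(8*I*√5)) + 159754 = (297038 + 24*I*√5) + 159754 = 456792 + 24*I*√5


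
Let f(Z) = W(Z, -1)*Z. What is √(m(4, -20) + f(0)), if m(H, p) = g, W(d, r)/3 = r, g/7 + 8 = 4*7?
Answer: 2*√35 ≈ 11.832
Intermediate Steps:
g = 140 (g = -56 + 7*(4*7) = -56 + 7*28 = -56 + 196 = 140)
W(d, r) = 3*r
m(H, p) = 140
f(Z) = -3*Z (f(Z) = (3*(-1))*Z = -3*Z)
√(m(4, -20) + f(0)) = √(140 - 3*0) = √(140 + 0) = √140 = 2*√35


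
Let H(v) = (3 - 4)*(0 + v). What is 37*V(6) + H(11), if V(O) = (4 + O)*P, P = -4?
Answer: -1491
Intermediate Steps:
H(v) = -v
V(O) = -16 - 4*O (V(O) = (4 + O)*(-4) = -16 - 4*O)
37*V(6) + H(11) = 37*(-16 - 4*6) - 1*11 = 37*(-16 - 24) - 11 = 37*(-40) - 11 = -1480 - 11 = -1491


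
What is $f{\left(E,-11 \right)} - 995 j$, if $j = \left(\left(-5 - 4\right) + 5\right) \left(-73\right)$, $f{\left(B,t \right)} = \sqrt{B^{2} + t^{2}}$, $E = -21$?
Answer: $-290540 + \sqrt{562} \approx -2.9052 \cdot 10^{5}$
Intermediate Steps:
$j = 292$ ($j = \left(-9 + 5\right) \left(-73\right) = \left(-4\right) \left(-73\right) = 292$)
$f{\left(E,-11 \right)} - 995 j = \sqrt{\left(-21\right)^{2} + \left(-11\right)^{2}} - 290540 = \sqrt{441 + 121} - 290540 = \sqrt{562} - 290540 = -290540 + \sqrt{562}$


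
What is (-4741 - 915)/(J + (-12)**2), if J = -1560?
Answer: 707/177 ≈ 3.9944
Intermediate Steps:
(-4741 - 915)/(J + (-12)**2) = (-4741 - 915)/(-1560 + (-12)**2) = -5656/(-1560 + 144) = -5656/(-1416) = -5656*(-1/1416) = 707/177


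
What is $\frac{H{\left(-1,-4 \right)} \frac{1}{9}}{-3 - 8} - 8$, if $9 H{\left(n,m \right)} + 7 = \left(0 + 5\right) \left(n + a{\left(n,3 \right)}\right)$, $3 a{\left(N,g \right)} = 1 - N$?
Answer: $- \frac{21358}{2673} \approx -7.9903$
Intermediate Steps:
$a{\left(N,g \right)} = \frac{1}{3} - \frac{N}{3}$ ($a{\left(N,g \right)} = \frac{1 - N}{3} = \frac{1}{3} - \frac{N}{3}$)
$H{\left(n,m \right)} = - \frac{16}{27} + \frac{10 n}{27}$ ($H{\left(n,m \right)} = - \frac{7}{9} + \frac{\left(0 + 5\right) \left(n - \left(- \frac{1}{3} + \frac{n}{3}\right)\right)}{9} = - \frac{7}{9} + \frac{5 \left(\frac{1}{3} + \frac{2 n}{3}\right)}{9} = - \frac{7}{9} + \frac{\frac{5}{3} + \frac{10 n}{3}}{9} = - \frac{7}{9} + \left(\frac{5}{27} + \frac{10 n}{27}\right) = - \frac{16}{27} + \frac{10 n}{27}$)
$\frac{H{\left(-1,-4 \right)} \frac{1}{9}}{-3 - 8} - 8 = \frac{\left(- \frac{16}{27} + \frac{10}{27} \left(-1\right)\right) \frac{1}{9}}{-3 - 8} - 8 = \frac{\left(- \frac{16}{27} - \frac{10}{27}\right) \frac{1}{9}}{-3 - 8} - 8 = \frac{\left(- \frac{26}{27}\right) \frac{1}{9}}{-11} - 8 = \left(- \frac{26}{243}\right) \left(- \frac{1}{11}\right) - 8 = \frac{26}{2673} - 8 = - \frac{21358}{2673}$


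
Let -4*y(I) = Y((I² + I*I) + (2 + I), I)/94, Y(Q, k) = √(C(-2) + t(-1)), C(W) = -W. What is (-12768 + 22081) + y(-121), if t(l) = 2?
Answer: 1750843/188 ≈ 9313.0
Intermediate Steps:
Y(Q, k) = 2 (Y(Q, k) = √(-1*(-2) + 2) = √(2 + 2) = √4 = 2)
y(I) = -1/188 (y(I) = -1/(2*94) = -¼*1/47 = -1/188)
(-12768 + 22081) + y(-121) = (-12768 + 22081) - 1/188 = 9313 - 1/188 = 1750843/188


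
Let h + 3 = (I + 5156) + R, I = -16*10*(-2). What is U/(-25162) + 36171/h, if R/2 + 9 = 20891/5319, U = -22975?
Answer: 5508589377763/731130397174 ≈ 7.5343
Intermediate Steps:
I = 320 (I = -160*(-2) = 320)
R = -53960/5319 (R = -18 + 2*(20891/5319) = -18 + 41782/5319 = -53960/5319 ≈ -10.145)
h = 29056927/5319 (h = -3 + ((320 + 5156) - 53960/5319) = -3 + (5476 - 53960/5319) = -3 + 29072884/5319 = 29056927/5319 ≈ 5462.9)
U/(-25162) + 36171/h = -22975/(-25162) + 36171/(29056927/5319) = -22975*(-1/25162) + 36171*(5319/29056927) = 22975/25162 + 192393549/29056927 = 5508589377763/731130397174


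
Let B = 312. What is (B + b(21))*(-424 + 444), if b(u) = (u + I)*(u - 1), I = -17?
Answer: 7840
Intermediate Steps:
b(u) = (-1 + u)*(-17 + u) (b(u) = (u - 17)*(u - 1) = (-17 + u)*(-1 + u) = (-1 + u)*(-17 + u))
(B + b(21))*(-424 + 444) = (312 + (17 + 21² - 18*21))*(-424 + 444) = (312 + (17 + 441 - 378))*20 = (312 + 80)*20 = 392*20 = 7840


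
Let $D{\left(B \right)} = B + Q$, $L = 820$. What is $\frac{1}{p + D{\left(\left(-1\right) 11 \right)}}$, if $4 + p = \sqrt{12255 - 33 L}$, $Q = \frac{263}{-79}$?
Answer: $- \frac{114392}{94494709} - \frac{18723 i \sqrt{1645}}{94494709} \approx -0.0012106 - 0.0080362 i$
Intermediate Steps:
$Q = - \frac{263}{79}$ ($Q = 263 \left(- \frac{1}{79}\right) = - \frac{263}{79} \approx -3.3291$)
$D{\left(B \right)} = - \frac{263}{79} + B$ ($D{\left(B \right)} = B - \frac{263}{79} = - \frac{263}{79} + B$)
$p = -4 + 3 i \sqrt{1645}$ ($p = -4 + \sqrt{12255 - 27060} = -4 + \sqrt{-14805} = -4 + 3 i \sqrt{1645} \approx -4.0 + 121.68 i$)
$\frac{1}{p + D{\left(\left(-1\right) 11 \right)}} = \frac{1}{\left(-4 + 3 i \sqrt{1645}\right) - \frac{1132}{79}} = \frac{1}{- \frac{1448}{79} + 3 i \sqrt{1645}}$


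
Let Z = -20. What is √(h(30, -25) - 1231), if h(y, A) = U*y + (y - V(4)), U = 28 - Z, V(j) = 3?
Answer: 2*√59 ≈ 15.362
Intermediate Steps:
U = 48 (U = 28 - 1*(-20) = 28 + 20 = 48)
h(y, A) = -3 + 49*y (h(y, A) = 48*y + (y - 1*3) = 48*y + (y - 3) = 48*y + (-3 + y) = -3 + 49*y)
√(h(30, -25) - 1231) = √((-3 + 49*30) - 1231) = √((-3 + 1470) - 1231) = √(1467 - 1231) = √236 = 2*√59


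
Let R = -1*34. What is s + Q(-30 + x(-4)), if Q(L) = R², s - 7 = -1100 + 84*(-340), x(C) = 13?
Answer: -28497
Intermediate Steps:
s = -29653 (s = 7 + (-1100 + 84*(-340)) = 7 + (-1100 - 28560) = 7 - 29660 = -29653)
R = -34
Q(L) = 1156 (Q(L) = (-34)² = 1156)
s + Q(-30 + x(-4)) = -29653 + 1156 = -28497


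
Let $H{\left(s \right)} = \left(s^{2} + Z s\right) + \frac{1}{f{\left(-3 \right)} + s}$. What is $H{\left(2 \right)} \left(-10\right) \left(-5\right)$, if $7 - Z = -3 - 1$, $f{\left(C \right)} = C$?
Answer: $1250$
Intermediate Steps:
$Z = 11$ ($Z = 7 - \left(-3 - 1\right) = 7 - -4 = 7 + 4 = 11$)
$H{\left(s \right)} = s^{2} + \frac{1}{-3 + s} + 11 s$ ($H{\left(s \right)} = \left(s^{2} + 11 s\right) + \frac{1}{-3 + s} = s^{2} + \frac{1}{-3 + s} + 11 s$)
$H{\left(2 \right)} \left(-10\right) \left(-5\right) = \frac{1 + 2^{3} - 66 + 8 \cdot 2^{2}}{-3 + 2} \left(-10\right) \left(-5\right) = \frac{1 + 8 - 66 + 8 \cdot 4}{-1} \left(-10\right) \left(-5\right) = - (1 + 8 - 66 + 32) \left(-10\right) \left(-5\right) = \left(-1\right) \left(-25\right) \left(-10\right) \left(-5\right) = 25 \left(-10\right) \left(-5\right) = \left(-250\right) \left(-5\right) = 1250$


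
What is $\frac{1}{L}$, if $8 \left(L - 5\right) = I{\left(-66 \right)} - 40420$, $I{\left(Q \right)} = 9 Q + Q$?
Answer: $- \frac{1}{5130} \approx -0.00019493$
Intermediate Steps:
$I{\left(Q \right)} = 10 Q$
$L = -5130$ ($L = 5 + \frac{10 \left(-66\right) - 40420}{8} = 5 + \frac{-660 - 40420}{8} = 5 + \frac{1}{8} \left(-41080\right) = 5 - 5135 = -5130$)
$\frac{1}{L} = \frac{1}{-5130} = - \frac{1}{5130}$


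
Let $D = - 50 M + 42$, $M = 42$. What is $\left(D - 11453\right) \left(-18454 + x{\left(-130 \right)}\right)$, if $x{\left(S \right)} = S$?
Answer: $251088424$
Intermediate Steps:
$D = -2058$ ($D = \left(-50\right) 42 + 42 = -2100 + 42 = -2058$)
$\left(D - 11453\right) \left(-18454 + x{\left(-130 \right)}\right) = \left(-2058 - 11453\right) \left(-18454 - 130\right) = \left(-13511\right) \left(-18584\right) = 251088424$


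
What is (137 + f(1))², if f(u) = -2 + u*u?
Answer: 18496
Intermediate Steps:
f(u) = -2 + u²
(137 + f(1))² = (137 + (-2 + 1²))² = (137 + (-2 + 1))² = (137 - 1)² = 136² = 18496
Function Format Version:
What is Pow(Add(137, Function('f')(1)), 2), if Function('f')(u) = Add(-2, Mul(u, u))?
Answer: 18496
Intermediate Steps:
Function('f')(u) = Add(-2, Pow(u, 2))
Pow(Add(137, Function('f')(1)), 2) = Pow(Add(137, Add(-2, Pow(1, 2))), 2) = Pow(Add(137, Add(-2, 1)), 2) = Pow(Add(137, -1), 2) = Pow(136, 2) = 18496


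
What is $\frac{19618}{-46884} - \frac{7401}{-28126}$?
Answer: $- \frac{25598423}{164832423} \approx -0.1553$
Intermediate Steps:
$\frac{19618}{-46884} - \frac{7401}{-28126} = 19618 \left(- \frac{1}{46884}\right) - - \frac{7401}{28126} = - \frac{9809}{23442} + \frac{7401}{28126} = - \frac{25598423}{164832423}$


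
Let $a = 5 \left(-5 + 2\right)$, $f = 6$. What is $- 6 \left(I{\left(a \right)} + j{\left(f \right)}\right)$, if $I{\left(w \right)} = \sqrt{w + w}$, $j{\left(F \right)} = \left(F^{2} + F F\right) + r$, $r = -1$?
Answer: $-426 - 6 i \sqrt{30} \approx -426.0 - 32.863 i$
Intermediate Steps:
$a = -15$ ($a = 5 \left(-3\right) = -15$)
$j{\left(F \right)} = -1 + 2 F^{2}$ ($j{\left(F \right)} = \left(F^{2} + F F\right) - 1 = \left(F^{2} + F^{2}\right) - 1 = 2 F^{2} - 1 = -1 + 2 F^{2}$)
$I{\left(w \right)} = \sqrt{2} \sqrt{w}$ ($I{\left(w \right)} = \sqrt{2 w} = \sqrt{2} \sqrt{w}$)
$- 6 \left(I{\left(a \right)} + j{\left(f \right)}\right) = - 6 \left(\sqrt{2} \sqrt{-15} - \left(1 - 2 \cdot 6^{2}\right)\right) = - 6 \left(\sqrt{2} i \sqrt{15} + \left(-1 + 2 \cdot 36\right)\right) = - 6 \left(i \sqrt{30} + \left(-1 + 72\right)\right) = - 6 \left(i \sqrt{30} + 71\right) = - 6 \left(71 + i \sqrt{30}\right) = -426 - 6 i \sqrt{30}$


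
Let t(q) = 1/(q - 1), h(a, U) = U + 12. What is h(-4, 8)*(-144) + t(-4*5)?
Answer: -60481/21 ≈ -2880.0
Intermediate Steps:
h(a, U) = 12 + U
t(q) = 1/(-1 + q)
h(-4, 8)*(-144) + t(-4*5) = (12 + 8)*(-144) + 1/(-1 - 4*5) = 20*(-144) + 1/(-1 - 20) = -2880 + 1/(-21) = -2880 - 1/21 = -60481/21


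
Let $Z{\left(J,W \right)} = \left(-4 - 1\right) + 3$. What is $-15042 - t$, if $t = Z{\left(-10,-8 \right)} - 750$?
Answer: $-14290$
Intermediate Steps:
$Z{\left(J,W \right)} = -2$ ($Z{\left(J,W \right)} = -5 + 3 = -2$)
$t = -752$ ($t = -2 - 750 = -752$)
$-15042 - t = -15042 - -752 = -15042 + 752 = -14290$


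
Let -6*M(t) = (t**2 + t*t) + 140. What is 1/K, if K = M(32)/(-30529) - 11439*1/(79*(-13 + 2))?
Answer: 79589103/1048614379 ≈ 0.075899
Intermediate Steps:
M(t) = -70/3 - t**2/3 (M(t) = -((t**2 + t*t) + 140)/6 = -((t**2 + t**2) + 140)/6 = -(2*t**2 + 140)/6 = -(140 + 2*t**2)/6 = -70/3 - t**2/3)
K = 1048614379/79589103 (K = (-70/3 - 1/3*32**2)/(-30529) - 11439*1/(79*(-13 + 2)) = (-70/3 - 1/3*1024)*(-1/30529) - 11439/((-11*79)) = (-70/3 - 1024/3)*(-1/30529) - 11439/(-869) = -1094/3*(-1/30529) - 11439*(-1/869) = 1094/91587 + 11439/869 = 1048614379/79589103 ≈ 13.175)
1/K = 1/(1048614379/79589103) = 79589103/1048614379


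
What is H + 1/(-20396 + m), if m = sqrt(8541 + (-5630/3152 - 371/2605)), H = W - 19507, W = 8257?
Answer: -19213105034339043830/1707831551164771 - 2*sqrt(35981439653790330)/1707831551164771 ≈ -11250.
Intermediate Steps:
H = -11250 (H = 8257 - 19507 = -11250)
m = sqrt(35981439653790330)/2052740 (m = sqrt(8541 + (-5630*1/3152 - 371*1/2605)) = sqrt(8541 + (-2815/1576 - 371/2605)) = sqrt(8541 - 7917771/4105480) = sqrt(35056986909/4105480) = sqrt(35981439653790330)/2052740 ≈ 92.407)
H + 1/(-20396 + m) = -11250 + 1/(-20396 + sqrt(35981439653790330)/2052740)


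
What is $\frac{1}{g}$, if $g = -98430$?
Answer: $- \frac{1}{98430} \approx -1.016 \cdot 10^{-5}$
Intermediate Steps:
$\frac{1}{g} = \frac{1}{-98430} = - \frac{1}{98430}$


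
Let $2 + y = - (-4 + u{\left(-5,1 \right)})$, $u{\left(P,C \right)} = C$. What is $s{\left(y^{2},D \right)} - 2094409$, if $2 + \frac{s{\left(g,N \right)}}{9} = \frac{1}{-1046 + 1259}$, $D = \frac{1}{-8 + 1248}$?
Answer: $- \frac{148704314}{71} \approx -2.0944 \cdot 10^{6}$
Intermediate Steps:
$D = \frac{1}{1240} \approx 0.00080645$
$y = 1$ ($y = -2 - \left(-4 + 1\right) = -2 - -3 = -2 + 3 = 1$)
$s{\left(g,N \right)} = - \frac{1275}{71}$ ($s{\left(g,N \right)} = -18 + \frac{9}{-1046 + 1259} = -18 + \frac{9}{213} = -18 + 9 \cdot \frac{1}{213} = -18 + \frac{3}{71} = - \frac{1275}{71}$)
$s{\left(y^{2},D \right)} - 2094409 = - \frac{1275}{71} - 2094409 = - \frac{148704314}{71}$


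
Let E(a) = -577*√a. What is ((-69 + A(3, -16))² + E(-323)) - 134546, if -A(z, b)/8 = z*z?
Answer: -114665 - 577*I*√323 ≈ -1.1467e+5 - 10370.0*I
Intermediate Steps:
A(z, b) = -8*z² (A(z, b) = -8*z*z = -8*z²)
((-69 + A(3, -16))² + E(-323)) - 134546 = ((-69 - 8*3²)² - 577*I*√323) - 134546 = ((-69 - 8*9)² - 577*I*√323) - 134546 = ((-69 - 72)² - 577*I*√323) - 134546 = ((-141)² - 577*I*√323) - 134546 = (19881 - 577*I*√323) - 134546 = -114665 - 577*I*√323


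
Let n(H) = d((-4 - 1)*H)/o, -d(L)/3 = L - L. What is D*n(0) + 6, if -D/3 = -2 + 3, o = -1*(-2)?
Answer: 6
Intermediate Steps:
d(L) = 0 (d(L) = -3*(L - L) = -3*0 = 0)
o = 2
D = -3 (D = -3*(-2 + 3) = -3*1 = -3)
n(H) = 0 (n(H) = 0/2 = 0*(½) = 0)
D*n(0) + 6 = -3*0 + 6 = 0 + 6 = 6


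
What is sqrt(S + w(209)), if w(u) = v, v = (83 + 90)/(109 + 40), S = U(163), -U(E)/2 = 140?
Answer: I*sqrt(6190503)/149 ≈ 16.698*I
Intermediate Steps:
U(E) = -280 (U(E) = -2*140 = -280)
S = -280
v = 173/149 ≈ 1.1611
w(u) = 173/149
sqrt(S + w(209)) = sqrt(-280 + 173/149) = sqrt(-41547/149) = I*sqrt(6190503)/149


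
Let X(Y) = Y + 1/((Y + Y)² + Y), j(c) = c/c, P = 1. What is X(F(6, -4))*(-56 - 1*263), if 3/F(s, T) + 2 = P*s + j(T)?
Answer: -88682/255 ≈ -347.77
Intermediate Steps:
j(c) = 1
F(s, T) = 3/(-1 + s) (F(s, T) = 3/(-2 + (1*s + 1)) = 3/(-2 + (s + 1)) = 3/(-2 + (1 + s)) = 3/(-1 + s))
X(Y) = Y + 1/(Y + 4*Y²) (X(Y) = Y + 1/((2*Y)² + Y) = Y + 1/(4*Y² + Y) = Y + 1/(Y + 4*Y²))
X(F(6, -4))*(-56 - 1*263) = ((1 + (3/(-1 + 6))² + 4*(3/(-1 + 6))³)/(((3/(-1 + 6)))*(1 + 4*(3/(-1 + 6)))))*(-56 - 1*263) = ((1 + (3/5)² + 4*(3/5)³)/(((3/5))*(1 + 4*(3/5))))*(-56 - 263) = ((1 + (3*(⅕))² + 4*(3*(⅕))³)/(((3*(⅕)))*(1 + 4*(3*(⅕)))))*(-319) = ((1 + (⅗)² + 4*(⅗)³)/((⅗)*(1 + 4*(⅗))))*(-319) = (5*(1 + 9/25 + 4*(27/125))/(3*(1 + 12/5)))*(-319) = (5*(1 + 9/25 + 108/125)/(3*(17/5)))*(-319) = ((5/3)*(5/17)*(278/125))*(-319) = (278/255)*(-319) = -88682/255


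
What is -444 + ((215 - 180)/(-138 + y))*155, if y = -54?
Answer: -90673/192 ≈ -472.26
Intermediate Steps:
-444 + ((215 - 180)/(-138 + y))*155 = -444 + ((215 - 180)/(-138 - 54))*155 = -444 + (35/(-192))*155 = -444 + (35*(-1/192))*155 = -444 - 35/192*155 = -444 - 5425/192 = -90673/192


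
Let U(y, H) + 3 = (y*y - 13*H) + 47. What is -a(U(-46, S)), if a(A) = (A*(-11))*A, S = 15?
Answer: 42473475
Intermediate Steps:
U(y, H) = 44 + y² - 13*H (U(y, H) = -3 + ((y*y - 13*H) + 47) = -3 + ((y² - 13*H) + 47) = -3 + (47 + y² - 13*H) = 44 + y² - 13*H)
a(A) = -11*A² (a(A) = (-11*A)*A = -11*A²)
-a(U(-46, S)) = -(-11)*(44 + (-46)² - 13*15)² = -(-11)*(44 + 2116 - 195)² = -(-11)*1965² = -(-11)*3861225 = -1*(-42473475) = 42473475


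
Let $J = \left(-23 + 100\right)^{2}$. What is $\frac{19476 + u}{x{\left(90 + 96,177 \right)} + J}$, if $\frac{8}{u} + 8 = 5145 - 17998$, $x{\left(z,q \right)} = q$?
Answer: $\frac{125240414}{39264633} \approx 3.1896$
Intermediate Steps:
$J = 5929$ ($J = 77^{2} = 5929$)
$u = - \frac{8}{12861}$ ($u = \frac{8}{-8 + \left(5145 - 17998\right)} = \frac{8}{-8 - 12853} = \frac{8}{-12861} = 8 \left(- \frac{1}{12861}\right) = - \frac{8}{12861} \approx -0.00062204$)
$\frac{19476 + u}{x{\left(90 + 96,177 \right)} + J} = \frac{19476 - \frac{8}{12861}}{177 + 5929} = \frac{250480828}{12861 \cdot 6106} = \frac{250480828}{12861} \cdot \frac{1}{6106} = \frac{125240414}{39264633}$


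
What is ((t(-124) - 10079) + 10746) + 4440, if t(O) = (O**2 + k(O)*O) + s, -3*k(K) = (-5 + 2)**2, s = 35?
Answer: 20890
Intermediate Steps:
k(K) = -3 (k(K) = -(-5 + 2)**2/3 = -1/3*(-3)**2 = -1/3*9 = -3)
t(O) = 35 + O**2 - 3*O (t(O) = (O**2 - 3*O) + 35 = 35 + O**2 - 3*O)
((t(-124) - 10079) + 10746) + 4440 = (((35 + (-124)**2 - 3*(-124)) - 10079) + 10746) + 4440 = (((35 + 15376 + 372) - 10079) + 10746) + 4440 = ((15783 - 10079) + 10746) + 4440 = (5704 + 10746) + 4440 = 16450 + 4440 = 20890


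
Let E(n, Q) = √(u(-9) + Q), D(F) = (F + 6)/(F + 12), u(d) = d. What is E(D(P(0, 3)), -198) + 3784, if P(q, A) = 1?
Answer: 3784 + 3*I*√23 ≈ 3784.0 + 14.387*I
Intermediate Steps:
D(F) = (6 + F)/(12 + F)
E(n, Q) = √(-9 + Q)
E(D(P(0, 3)), -198) + 3784 = √(-9 - 198) + 3784 = √(-207) + 3784 = 3*I*√23 + 3784 = 3784 + 3*I*√23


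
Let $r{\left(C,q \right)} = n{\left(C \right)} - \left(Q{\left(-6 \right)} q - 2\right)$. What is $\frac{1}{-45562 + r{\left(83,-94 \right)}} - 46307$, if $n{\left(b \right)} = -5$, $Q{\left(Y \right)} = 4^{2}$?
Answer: $- \frac{2040332728}{44061} \approx -46307.0$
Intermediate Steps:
$Q{\left(Y \right)} = 16$
$r{\left(C,q \right)} = -3 - 16 q$ ($r{\left(C,q \right)} = -5 - \left(16 q - 2\right) = -5 - \left(-2 + 16 q\right) = -3 - 16 q$)
$\frac{1}{-45562 + r{\left(83,-94 \right)}} - 46307 = \frac{1}{-45562 - -1501} - 46307 = \frac{1}{-45562 + \left(-3 + 1504\right)} - 46307 = \frac{1}{-45562 + 1501} - 46307 = \frac{1}{-44061} - 46307 = - \frac{1}{44061} - 46307 = - \frac{2040332728}{44061}$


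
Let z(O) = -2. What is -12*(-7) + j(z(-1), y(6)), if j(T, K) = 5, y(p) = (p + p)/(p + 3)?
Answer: 89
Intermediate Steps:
y(p) = 2*p/(3 + p) (y(p) = (2*p)/(3 + p) = 2*p/(3 + p))
-12*(-7) + j(z(-1), y(6)) = -12*(-7) + 5 = 84 + 5 = 89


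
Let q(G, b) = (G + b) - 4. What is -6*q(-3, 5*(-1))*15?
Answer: 1080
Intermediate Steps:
q(G, b) = -4 + G + b
-6*q(-3, 5*(-1))*15 = -6*(-4 - 3 + 5*(-1))*15 = -6*(-4 - 3 - 5)*15 = -6*(-12)*15 = 72*15 = 1080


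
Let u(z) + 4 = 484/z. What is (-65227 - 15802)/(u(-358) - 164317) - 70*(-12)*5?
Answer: 123552048391/29413701 ≈ 4200.5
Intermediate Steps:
u(z) = -4 + 484/z
(-65227 - 15802)/(u(-358) - 164317) - 70*(-12)*5 = (-65227 - 15802)/((-4 + 484/(-358)) - 164317) - 70*(-12)*5 = -81029/((-4 + 484*(-1/358)) - 164317) - (-840)*5 = -81029/((-4 - 242/179) - 164317) - 1*(-4200) = -81029/(-958/179 - 164317) + 4200 = -81029/(-29413701/179) + 4200 = -81029*(-179/29413701) + 4200 = 14504191/29413701 + 4200 = 123552048391/29413701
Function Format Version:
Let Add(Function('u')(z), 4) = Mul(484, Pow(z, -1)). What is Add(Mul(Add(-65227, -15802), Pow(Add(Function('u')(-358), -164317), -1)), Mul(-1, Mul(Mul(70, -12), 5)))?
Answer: Rational(123552048391, 29413701) ≈ 4200.5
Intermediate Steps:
Function('u')(z) = Add(-4, Mul(484, Pow(z, -1)))
Add(Mul(Add(-65227, -15802), Pow(Add(Function('u')(-358), -164317), -1)), Mul(-1, Mul(Mul(70, -12), 5))) = Add(Mul(Add(-65227, -15802), Pow(Add(Add(-4, Mul(484, Pow(-358, -1))), -164317), -1)), Mul(-1, Mul(Mul(70, -12), 5))) = Add(Mul(-81029, Pow(Add(Add(-4, Mul(484, Rational(-1, 358))), -164317), -1)), Mul(-1, Mul(-840, 5))) = Add(Mul(-81029, Pow(Add(Add(-4, Rational(-242, 179)), -164317), -1)), Mul(-1, -4200)) = Add(Mul(-81029, Pow(Add(Rational(-958, 179), -164317), -1)), 4200) = Add(Mul(-81029, Pow(Rational(-29413701, 179), -1)), 4200) = Add(Mul(-81029, Rational(-179, 29413701)), 4200) = Add(Rational(14504191, 29413701), 4200) = Rational(123552048391, 29413701)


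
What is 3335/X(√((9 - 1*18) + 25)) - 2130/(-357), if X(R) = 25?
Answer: 82923/595 ≈ 139.37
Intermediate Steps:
3335/X(√((9 - 1*18) + 25)) - 2130/(-357) = 3335/25 - 2130/(-357) = 3335*(1/25) - 2130*(-1/357) = 667/5 + 710/119 = 82923/595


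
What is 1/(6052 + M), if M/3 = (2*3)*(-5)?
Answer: 1/5962 ≈ 0.00016773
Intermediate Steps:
M = -90 (M = 3*((2*3)*(-5)) = 3*(6*(-5)) = 3*(-30) = -90)
1/(6052 + M) = 1/(6052 - 90) = 1/5962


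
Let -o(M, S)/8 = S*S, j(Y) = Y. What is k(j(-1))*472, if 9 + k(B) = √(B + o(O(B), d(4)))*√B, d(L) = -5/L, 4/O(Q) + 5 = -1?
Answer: -4248 - 708*√6 ≈ -5982.2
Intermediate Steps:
O(Q) = -⅔ (O(Q) = 4/(-5 - 1) = 4/(-6) = 4*(-⅙) = -⅔)
o(M, S) = -8*S² (o(M, S) = -8*S*S = -8*S²)
k(B) = -9 + √B*√(-25/2 + B) (k(B) = -9 + √(B - 8*(-5/4)²)*√B = -9 + √(B - 8*25/16)*√B = -9 + √(B - 25/2)*√B = -9 + √(-25/2 + B)*√B = -9 + √B*√(-25/2 + B))
k(j(-1))*472 = (-9 + √2*√(-1)*√(-25 + 2*(-1))/2)*472 = (-9 + √2*I*√(-25 - 2)/2)*472 = (-9 + √2*I*√(-27)/2)*472 = (-9 + √2*I*(3*I*√3)/2)*472 = (-9 - 3*√6/2)*472 = -4248 - 708*√6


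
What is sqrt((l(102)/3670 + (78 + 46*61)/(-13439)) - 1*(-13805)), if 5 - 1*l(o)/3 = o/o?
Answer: 3*sqrt(932810225677048915)/24660565 ≈ 117.49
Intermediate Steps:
l(o) = 12 (l(o) = 15 - 3*o/o = 15 - 3*1 = 15 - 3 = 12)
sqrt((l(102)/3670 + (78 + 46*61)/(-13439)) - 1*(-13805)) = sqrt((12/3670 + (78 + 46*61)/(-13439)) - 1*(-13805)) = sqrt((12*(1/3670) + (78 + 2806)*(-1/13439)) + 13805) = sqrt((6/1835 + 2884*(-1/13439)) + 13805) = sqrt((6/1835 - 2884/13439) + 13805) = sqrt(-5211506/24660565 + 13805) = sqrt(340433888319/24660565) = 3*sqrt(932810225677048915)/24660565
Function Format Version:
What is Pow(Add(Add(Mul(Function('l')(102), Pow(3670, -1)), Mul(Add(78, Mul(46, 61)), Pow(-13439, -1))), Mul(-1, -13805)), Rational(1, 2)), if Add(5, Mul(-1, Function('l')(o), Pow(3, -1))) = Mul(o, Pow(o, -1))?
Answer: Mul(Rational(3, 24660565), Pow(932810225677048915, Rational(1, 2))) ≈ 117.49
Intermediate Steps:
Function('l')(o) = 12 (Function('l')(o) = Add(15, Mul(-3, Mul(o, Pow(o, -1)))) = Add(15, Mul(-3, 1)) = Add(15, -3) = 12)
Pow(Add(Add(Mul(Function('l')(102), Pow(3670, -1)), Mul(Add(78, Mul(46, 61)), Pow(-13439, -1))), Mul(-1, -13805)), Rational(1, 2)) = Pow(Add(Add(Mul(12, Pow(3670, -1)), Mul(Add(78, Mul(46, 61)), Pow(-13439, -1))), Mul(-1, -13805)), Rational(1, 2)) = Pow(Add(Add(Mul(12, Rational(1, 3670)), Mul(Add(78, 2806), Rational(-1, 13439))), 13805), Rational(1, 2)) = Pow(Add(Add(Rational(6, 1835), Mul(2884, Rational(-1, 13439))), 13805), Rational(1, 2)) = Pow(Add(Add(Rational(6, 1835), Rational(-2884, 13439)), 13805), Rational(1, 2)) = Pow(Add(Rational(-5211506, 24660565), 13805), Rational(1, 2)) = Pow(Rational(340433888319, 24660565), Rational(1, 2)) = Mul(Rational(3, 24660565), Pow(932810225677048915, Rational(1, 2)))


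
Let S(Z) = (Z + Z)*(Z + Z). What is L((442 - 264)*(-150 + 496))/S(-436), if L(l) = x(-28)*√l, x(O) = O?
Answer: -7*√15397/95048 ≈ -0.0091385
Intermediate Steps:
L(l) = -28*√l
S(Z) = 4*Z² (S(Z) = (2*Z)*(2*Z) = 4*Z²)
L((442 - 264)*(-150 + 496))/S(-436) = (-28*√(-150 + 496)*√(442 - 264))/((4*(-436)²)) = (-28*2*√15397)/((4*190096)) = -56*√15397/760384 = -56*√15397*(1/760384) = -7*√15397/95048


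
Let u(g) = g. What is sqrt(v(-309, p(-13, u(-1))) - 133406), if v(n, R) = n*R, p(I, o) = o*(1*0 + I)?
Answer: 31*I*sqrt(143) ≈ 370.71*I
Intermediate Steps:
p(I, o) = I*o (p(I, o) = o*(0 + I) = o*I = I*o)
v(n, R) = R*n
sqrt(v(-309, p(-13, u(-1))) - 133406) = sqrt(-13*(-1)*(-309) - 133406) = sqrt(13*(-309) - 133406) = sqrt(-4017 - 133406) = sqrt(-137423) = 31*I*sqrt(143)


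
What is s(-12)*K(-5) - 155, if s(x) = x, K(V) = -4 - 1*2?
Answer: -83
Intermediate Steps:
K(V) = -6 (K(V) = -4 - 2 = -6)
s(-12)*K(-5) - 155 = -12*(-6) - 155 = 72 - 155 = -83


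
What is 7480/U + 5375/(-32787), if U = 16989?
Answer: 51310295/185672781 ≈ 0.27635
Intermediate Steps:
7480/U + 5375/(-32787) = 7480/16989 + 5375/(-32787) = 7480*(1/16989) + 5375*(-1/32787) = 7480/16989 - 5375/32787 = 51310295/185672781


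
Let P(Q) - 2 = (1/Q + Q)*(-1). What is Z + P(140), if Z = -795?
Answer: -130621/140 ≈ -933.01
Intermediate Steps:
P(Q) = 2 - Q - 1/Q (P(Q) = 2 + (1/Q + Q)*(-1) = 2 + (Q + 1/Q)*(-1) = 2 + (-Q - 1/Q) = 2 - Q - 1/Q)
Z + P(140) = -795 + (2 - 1*140 - 1/140) = -795 + (2 - 140 - 1*1/140) = -795 + (2 - 140 - 1/140) = -795 - 19321/140 = -130621/140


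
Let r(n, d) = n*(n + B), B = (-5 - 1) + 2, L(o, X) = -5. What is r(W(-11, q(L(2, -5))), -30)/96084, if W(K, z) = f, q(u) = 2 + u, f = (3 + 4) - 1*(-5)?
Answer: 8/8007 ≈ 0.00099913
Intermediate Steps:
B = -4 (B = -6 + 2 = -4)
f = 12 (f = 7 + 5 = 12)
W(K, z) = 12
r(n, d) = n*(-4 + n) (r(n, d) = n*(n - 4) = n*(-4 + n))
r(W(-11, q(L(2, -5))), -30)/96084 = (12*(-4 + 12))/96084 = (12*8)*(1/96084) = 96*(1/96084) = 8/8007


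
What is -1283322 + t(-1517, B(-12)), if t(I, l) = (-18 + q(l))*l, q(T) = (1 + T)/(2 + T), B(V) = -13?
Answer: -14114124/11 ≈ -1.2831e+6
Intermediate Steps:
q(T) = (1 + T)/(2 + T)
t(I, l) = l*(-18 + (1 + l)/(2 + l)) (t(I, l) = (-18 + (1 + l)/(2 + l))*l = l*(-18 + (1 + l)/(2 + l)))
-1283322 + t(-1517, B(-12)) = -1283322 - 13*(-35 - 17*(-13))/(2 - 13) = -1283322 - 13*(-35 + 221)/(-11) = -1283322 - 13*(-1/11)*186 = -1283322 + 2418/11 = -14114124/11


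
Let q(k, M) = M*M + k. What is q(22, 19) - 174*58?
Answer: -9709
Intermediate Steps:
q(k, M) = k + M**2 (q(k, M) = M**2 + k = k + M**2)
q(22, 19) - 174*58 = (22 + 19**2) - 174*58 = (22 + 361) - 10092 = 383 - 10092 = -9709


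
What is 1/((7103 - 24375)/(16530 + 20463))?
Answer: -36993/17272 ≈ -2.1418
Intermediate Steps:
1/((7103 - 24375)/(16530 + 20463)) = 1/(-17272/36993) = -36993/17272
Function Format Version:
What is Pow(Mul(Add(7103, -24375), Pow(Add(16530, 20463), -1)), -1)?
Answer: Rational(-36993, 17272) ≈ -2.1418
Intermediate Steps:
Pow(Mul(Add(7103, -24375), Pow(Add(16530, 20463), -1)), -1) = Pow(Mul(-17272, Pow(36993, -1)), -1) = Pow(Mul(-17272, Rational(1, 36993)), -1) = Pow(Rational(-17272, 36993), -1) = Rational(-36993, 17272)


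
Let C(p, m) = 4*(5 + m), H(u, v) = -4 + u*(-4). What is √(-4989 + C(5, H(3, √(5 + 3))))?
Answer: I*√5033 ≈ 70.944*I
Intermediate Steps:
H(u, v) = -4 - 4*u
C(p, m) = 20 + 4*m
√(-4989 + C(5, H(3, √(5 + 3)))) = √(-4989 + (20 + 4*(-4 - 4*3))) = √(-4989 + (20 + 4*(-4 - 12))) = √(-4989 + (20 + 4*(-16))) = √(-4989 + (20 - 64)) = √(-4989 - 44) = √(-5033) = I*√5033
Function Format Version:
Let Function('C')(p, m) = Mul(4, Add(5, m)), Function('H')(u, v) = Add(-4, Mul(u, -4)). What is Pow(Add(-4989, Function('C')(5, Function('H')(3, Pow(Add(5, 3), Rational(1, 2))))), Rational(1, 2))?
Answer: Mul(I, Pow(5033, Rational(1, 2))) ≈ Mul(70.944, I)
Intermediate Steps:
Function('H')(u, v) = Add(-4, Mul(-4, u))
Function('C')(p, m) = Add(20, Mul(4, m))
Pow(Add(-4989, Function('C')(5, Function('H')(3, Pow(Add(5, 3), Rational(1, 2))))), Rational(1, 2)) = Pow(Add(-4989, Add(20, Mul(4, Add(-4, Mul(-4, 3))))), Rational(1, 2)) = Pow(Add(-4989, Add(20, Mul(4, Add(-4, -12)))), Rational(1, 2)) = Pow(Add(-4989, Add(20, Mul(4, -16))), Rational(1, 2)) = Pow(Add(-4989, Add(20, -64)), Rational(1, 2)) = Pow(Add(-4989, -44), Rational(1, 2)) = Pow(-5033, Rational(1, 2)) = Mul(I, Pow(5033, Rational(1, 2)))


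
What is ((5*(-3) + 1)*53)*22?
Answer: -16324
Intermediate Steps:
((5*(-3) + 1)*53)*22 = ((-15 + 1)*53)*22 = -14*53*22 = -742*22 = -16324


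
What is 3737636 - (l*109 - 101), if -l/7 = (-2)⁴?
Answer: 3749945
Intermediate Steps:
l = -112 (l = -7*(-2)⁴ = -7*16 = -112)
3737636 - (l*109 - 101) = 3737636 - (-112*109 - 101) = 3737636 - (-12208 - 101) = 3737636 - 1*(-12309) = 3737636 + 12309 = 3749945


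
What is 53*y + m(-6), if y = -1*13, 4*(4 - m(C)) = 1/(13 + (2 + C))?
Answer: -24661/36 ≈ -685.03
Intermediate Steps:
m(C) = 4 - 1/(4*(15 + C)) (m(C) = 4 - 1/(4*(13 + (2 + C))) = 4 - 1/(4*(15 + C)))
y = -13
53*y + m(-6) = 53*(-13) + (239 + 16*(-6))/(4*(15 - 6)) = -689 + (¼)*(239 - 96)/9 = -689 + (¼)*(⅑)*143 = -689 + 143/36 = -24661/36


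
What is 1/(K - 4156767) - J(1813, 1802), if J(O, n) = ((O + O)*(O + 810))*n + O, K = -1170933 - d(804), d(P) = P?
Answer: -91324272038937337/5328504 ≈ -1.7139e+10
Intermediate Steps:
K = -1171737 (K = -1170933 - 1*804 = -1170933 - 804 = -1171737)
J(O, n) = O + 2*O*n*(810 + O) (J(O, n) = ((2*O)*(810 + O))*n + O = (2*O*(810 + O))*n + O = 2*O*n*(810 + O) + O = O + 2*O*n*(810 + O))
1/(K - 4156767) - J(1813, 1802) = 1/(-1171737 - 4156767) - 1813*(1 + 1620*1802 + 2*1813*1802) = 1/(-5328504) - 1813*(1 + 2919240 + 6534052) = -1/5328504 - 1813*9453293 = -1/5328504 - 1*17138820209 = -1/5328504 - 17138820209 = -91324272038937337/5328504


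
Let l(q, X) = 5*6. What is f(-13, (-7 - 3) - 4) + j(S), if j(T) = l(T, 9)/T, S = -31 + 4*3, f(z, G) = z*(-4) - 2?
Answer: 920/19 ≈ 48.421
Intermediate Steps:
f(z, G) = -2 - 4*z (f(z, G) = -4*z - 2 = -2 - 4*z)
l(q, X) = 30
S = -19 (S = -31 + 12 = -19)
j(T) = 30/T
f(-13, (-7 - 3) - 4) + j(S) = (-2 - 4*(-13)) + 30/(-19) = (-2 + 52) + 30*(-1/19) = 50 - 30/19 = 920/19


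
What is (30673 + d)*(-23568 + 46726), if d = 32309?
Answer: 1458537156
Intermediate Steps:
(30673 + d)*(-23568 + 46726) = (30673 + 32309)*(-23568 + 46726) = 62982*23158 = 1458537156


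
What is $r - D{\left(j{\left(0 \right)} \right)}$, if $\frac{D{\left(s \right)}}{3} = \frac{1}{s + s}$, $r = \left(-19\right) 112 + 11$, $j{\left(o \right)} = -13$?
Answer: $- \frac{55039}{26} \approx -2116.9$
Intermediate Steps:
$r = -2117$ ($r = -2128 + 11 = -2117$)
$D{\left(s \right)} = \frac{3}{2 s}$ ($D{\left(s \right)} = \frac{3}{s + s} = \frac{3}{2 s}$)
$r - D{\left(j{\left(0 \right)} \right)} = -2117 - \frac{3}{2 \left(-13\right)} = -2117 - \frac{3}{2} \left(- \frac{1}{13}\right) = -2117 - - \frac{3}{26} = -2117 + \frac{3}{26} = - \frac{55039}{26}$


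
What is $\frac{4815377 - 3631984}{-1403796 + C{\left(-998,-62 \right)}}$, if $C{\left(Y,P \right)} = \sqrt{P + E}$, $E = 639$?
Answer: $- \frac{1661242359828}{1970643209039} - \frac{1183393 \sqrt{577}}{1970643209039} \approx -0.84301$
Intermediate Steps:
$C{\left(Y,P \right)} = \sqrt{639 + P}$ ($C{\left(Y,P \right)} = \sqrt{P + 639} = \sqrt{639 + P}$)
$\frac{4815377 - 3631984}{-1403796 + C{\left(-998,-62 \right)}} = \frac{4815377 - 3631984}{-1403796 + \sqrt{639 - 62}} = \frac{4815377 - 3631984}{-1403796 + \sqrt{577}} = \frac{1183393}{-1403796 + \sqrt{577}}$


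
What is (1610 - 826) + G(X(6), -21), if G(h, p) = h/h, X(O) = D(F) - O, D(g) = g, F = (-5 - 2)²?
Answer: 785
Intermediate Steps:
F = 49 (F = (-7)² = 49)
X(O) = 49 - O
G(h, p) = 1
(1610 - 826) + G(X(6), -21) = (1610 - 826) + 1 = 784 + 1 = 785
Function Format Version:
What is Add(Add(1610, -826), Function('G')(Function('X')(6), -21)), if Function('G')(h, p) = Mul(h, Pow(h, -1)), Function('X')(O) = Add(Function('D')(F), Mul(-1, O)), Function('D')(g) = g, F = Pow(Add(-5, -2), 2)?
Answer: 785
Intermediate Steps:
F = 49 (F = Pow(-7, 2) = 49)
Function('X')(O) = Add(49, Mul(-1, O))
Function('G')(h, p) = 1
Add(Add(1610, -826), Function('G')(Function('X')(6), -21)) = Add(Add(1610, -826), 1) = Add(784, 1) = 785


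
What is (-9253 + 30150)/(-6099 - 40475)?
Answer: -20897/46574 ≈ -0.44868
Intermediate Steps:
(-9253 + 30150)/(-6099 - 40475) = 20897/(-46574) = 20897*(-1/46574) = -20897/46574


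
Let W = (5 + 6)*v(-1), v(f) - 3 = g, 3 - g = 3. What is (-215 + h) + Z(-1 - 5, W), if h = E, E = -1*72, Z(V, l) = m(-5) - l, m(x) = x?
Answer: -325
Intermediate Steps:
g = 0 (g = 3 - 1*3 = 3 - 3 = 0)
v(f) = 3 (v(f) = 3 + 0 = 3)
W = 33 (W = (5 + 6)*3 = 11*3 = 33)
Z(V, l) = -5 - l
E = -72
h = -72
(-215 + h) + Z(-1 - 5, W) = (-215 - 72) + (-5 - 1*33) = -287 + (-5 - 33) = -287 - 38 = -325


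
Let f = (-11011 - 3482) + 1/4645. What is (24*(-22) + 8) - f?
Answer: 64904584/4645 ≈ 13973.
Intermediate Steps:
f = -67319984/4645 (f = -14493 + 1/4645 = -67319984/4645 ≈ -14493.)
(24*(-22) + 8) - f = (24*(-22) + 8) - 1*(-67319984/4645) = (-528 + 8) + 67319984/4645 = -520 + 67319984/4645 = 64904584/4645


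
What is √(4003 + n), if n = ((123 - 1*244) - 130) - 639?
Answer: √3113 ≈ 55.794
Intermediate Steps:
n = -890 (n = ((123 - 244) - 130) - 639 = (-121 - 130) - 639 = -251 - 639 = -890)
√(4003 + n) = √(4003 - 890) = √3113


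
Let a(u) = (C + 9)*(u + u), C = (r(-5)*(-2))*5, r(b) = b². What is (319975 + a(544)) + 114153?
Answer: 171920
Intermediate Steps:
C = -250 (C = ((-5)²*(-2))*5 = (25*(-2))*5 = -50*5 = -250)
a(u) = -482*u (a(u) = (-250 + 9)*(u + u) = -482*u)
(319975 + a(544)) + 114153 = (319975 - 482*544) + 114153 = (319975 - 262208) + 114153 = 57767 + 114153 = 171920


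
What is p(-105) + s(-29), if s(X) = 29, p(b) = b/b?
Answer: 30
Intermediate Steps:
p(b) = 1
p(-105) + s(-29) = 1 + 29 = 30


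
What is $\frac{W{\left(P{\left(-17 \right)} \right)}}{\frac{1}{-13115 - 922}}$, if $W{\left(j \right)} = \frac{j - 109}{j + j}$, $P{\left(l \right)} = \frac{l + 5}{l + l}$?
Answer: $\frac{8642113}{4} \approx 2.1605 \cdot 10^{6}$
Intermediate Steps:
$P{\left(l \right)} = \frac{5 + l}{2 l}$
$W{\left(j \right)} = \frac{-109 + j}{2 j}$
$\frac{W{\left(P{\left(-17 \right)} \right)}}{\frac{1}{-13115 - 922}} = \frac{\frac{1}{2} \frac{1}{\frac{1}{2} \frac{1}{-17} \left(5 - 17\right)} \left(-109 + \frac{5 - 17}{2 \left(-17\right)}\right)}{\frac{1}{-13115 - 922}} = \frac{\frac{1}{2} \frac{1}{\frac{1}{2} \left(- \frac{1}{17}\right) \left(-12\right)} \left(-109 + \frac{1}{2} \left(- \frac{1}{17}\right) \left(-12\right)\right)}{\frac{1}{-14037}} = \frac{\frac{1}{2} \frac{1}{\frac{6}{17}} \left(-109 + \frac{6}{17}\right)}{- \frac{1}{14037}} = \frac{1}{2} \cdot \frac{17}{6} \left(- \frac{1847}{17}\right) \left(-14037\right) = \left(- \frac{1847}{12}\right) \left(-14037\right) = \frac{8642113}{4}$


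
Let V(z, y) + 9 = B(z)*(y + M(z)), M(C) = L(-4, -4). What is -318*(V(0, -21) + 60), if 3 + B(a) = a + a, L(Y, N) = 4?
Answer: -32436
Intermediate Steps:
M(C) = 4
B(a) = -3 + 2*a (B(a) = -3 + (a + a) = -3 + 2*a)
V(z, y) = -9 + (-3 + 2*z)*(4 + y) (V(z, y) = -9 + (-3 + 2*z)*(y + 4) = -9 + (-3 + 2*z)*(4 + y))
-318*(V(0, -21) + 60) = -318*((-21 + 8*0 - 21*(-3 + 2*0)) + 60) = -318*((-21 + 0 - 21*(-3 + 0)) + 60) = -318*((-21 + 0 - 21*(-3)) + 60) = -318*((-21 + 0 + 63) + 60) = -318*(42 + 60) = -318*102 = -32436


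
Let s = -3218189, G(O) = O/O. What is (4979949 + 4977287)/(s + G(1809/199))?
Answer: -2489309/804547 ≈ -3.0941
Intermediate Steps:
G(O) = 1
(4979949 + 4977287)/(s + G(1809/199)) = (4979949 + 4977287)/(-3218189 + 1) = 9957236/(-3218188) = 9957236*(-1/3218188) = -2489309/804547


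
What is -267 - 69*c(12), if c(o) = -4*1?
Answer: 9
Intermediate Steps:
c(o) = -4
-267 - 69*c(12) = -267 - 69*(-4) = -267 + 276 = 9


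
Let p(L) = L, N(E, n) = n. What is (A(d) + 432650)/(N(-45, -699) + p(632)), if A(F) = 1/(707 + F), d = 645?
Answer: -584942801/90584 ≈ -6457.5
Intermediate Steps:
(A(d) + 432650)/(N(-45, -699) + p(632)) = (1/(707 + 645) + 432650)/(-699 + 632) = (1/1352 + 432650)/(-67) = (1/1352 + 432650)*(-1/67) = (584942801/1352)*(-1/67) = -584942801/90584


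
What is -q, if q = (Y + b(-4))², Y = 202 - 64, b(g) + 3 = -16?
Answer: -14161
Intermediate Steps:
b(g) = -19 (b(g) = -3 - 16 = -19)
Y = 138
q = 14161 (q = (138 - 19)² = 119² = 14161)
-q = -1*14161 = -14161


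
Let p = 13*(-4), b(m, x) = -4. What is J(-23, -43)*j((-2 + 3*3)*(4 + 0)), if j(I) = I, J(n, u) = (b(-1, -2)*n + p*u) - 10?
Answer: 64904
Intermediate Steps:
p = -52
J(n, u) = -10 - 52*u - 4*n (J(n, u) = (-4*n - 52*u) - 10 = (-52*u - 4*n) - 10 = -10 - 52*u - 4*n)
J(-23, -43)*j((-2 + 3*3)*(4 + 0)) = (-10 - 52*(-43) - 4*(-23))*((-2 + 3*3)*(4 + 0)) = (-10 + 2236 + 92)*((-2 + 9)*4) = 2318*(7*4) = 2318*28 = 64904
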